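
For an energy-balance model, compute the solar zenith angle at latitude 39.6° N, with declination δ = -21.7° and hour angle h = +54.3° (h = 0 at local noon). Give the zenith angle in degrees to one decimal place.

cos θ_z = sin φ sin δ + cos φ cos δ cos h = -0.235685 + 0.417762 = 0.182077.
θ_z = arccos(0.182077) = 79.5°.

θ_z = 79.5°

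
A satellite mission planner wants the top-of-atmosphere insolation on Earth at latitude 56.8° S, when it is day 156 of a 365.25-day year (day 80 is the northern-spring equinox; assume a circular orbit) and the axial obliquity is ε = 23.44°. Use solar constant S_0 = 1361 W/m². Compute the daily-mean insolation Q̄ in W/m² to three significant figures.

Solar longitude: L_s = 360° × (156 − 80)/365.25 = 74.908°.
sin δ = sin 23.44° × sin 74.908° = 0.38407, so δ = +22.586°.
cos h₀ = −tan(-56.8°) tan(+22.586°) = 0.6357, h₀ = 0.8819 rad.
Bracket: h₀ sin ϕ sin δ + cos ϕ cos δ sin h₀ = 0.8819×-0.83676×0.38407 + 0.54756×0.92330×0.77196 = -0.283420 + 0.390274 = 0.106854.
Q̄ = (S_0/π) × [bracket] = (1361/π) × 0.106854 = 46.29 W/m².

Q̄ ≈ 46.3 W/m²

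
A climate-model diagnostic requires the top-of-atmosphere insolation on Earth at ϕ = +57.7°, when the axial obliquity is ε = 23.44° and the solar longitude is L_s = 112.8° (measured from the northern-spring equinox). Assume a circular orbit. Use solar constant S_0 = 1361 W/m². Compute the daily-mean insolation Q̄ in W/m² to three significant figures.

Q̄ ≈ 470 W/m²

Solar declination: sin δ = sin ε · sin L_s = sin 23.44° × sin 112.8° = 0.36671, so δ = +21.513°.
cos h₀ = −tan(+57.7°) tan(+21.513°) = -0.6235, h₀ = 2.2440 rad.
Bracket: h₀ sin ϕ sin δ + cos ϕ cos δ sin h₀ = 2.2440×0.84526×0.36671 + 0.53435×0.93034×0.78182 = 0.695562 + 0.388664 = 1.084226.
Q̄ = (S_0/π) × [bracket] = (1361/π) × 1.084226 = 469.7 W/m².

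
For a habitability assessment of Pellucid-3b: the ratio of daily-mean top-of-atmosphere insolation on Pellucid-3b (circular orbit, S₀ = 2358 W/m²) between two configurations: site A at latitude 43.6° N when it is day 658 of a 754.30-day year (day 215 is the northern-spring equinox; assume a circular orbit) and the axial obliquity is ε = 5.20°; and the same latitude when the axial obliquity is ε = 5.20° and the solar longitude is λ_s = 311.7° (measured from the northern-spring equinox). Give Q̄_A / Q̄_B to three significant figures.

Q̄_A / Q̄_B ≈ 1.03

— Configuration A (φ=+43.6°):
Solar longitude: λ_s = 360° × (658 − 215)/754.30 = 211.428°.
sin δ = sin 5.20° × sin 211.428° = -0.04726, so δ = -2.709°.
cos H₀ = −tan(+43.6°) tan(-2.709°) = 0.0451, H₀ = 1.5257 rad.
Bracket: H₀ sin φ sin δ + cos φ cos δ sin H₀ = 1.5257×0.68962×-0.04726 + 0.72417×0.99888×0.99898 = -0.049725 + 0.722621 = 0.672896.
Q̄ = (S₀/π) × [bracket] = (2358/π) × 0.672896 = 505.06 W/m².
— Configuration B (φ=+43.6°):
Solar declination: sin δ = sin ε · sin λ_s = sin 5.20° × sin 311.7° = -0.06767, so δ = -3.880°.
cos H₀ = −tan(+43.6°) tan(-3.880°) = 0.0646, H₀ = 1.5062 rad.
Bracket: H₀ sin φ sin δ + cos φ cos δ sin H₀ = 1.5062×0.68962×-0.06767 + 0.72417×0.99771×0.99791 = -0.070289 + 0.721002 = 0.650713.
Q̄ = (S₀/π) × [bracket] = (2358/π) × 0.650713 = 488.41 W/m².
Ratio Q̄_A / Q̄_B = 505.06 / 488.41 = 1.034.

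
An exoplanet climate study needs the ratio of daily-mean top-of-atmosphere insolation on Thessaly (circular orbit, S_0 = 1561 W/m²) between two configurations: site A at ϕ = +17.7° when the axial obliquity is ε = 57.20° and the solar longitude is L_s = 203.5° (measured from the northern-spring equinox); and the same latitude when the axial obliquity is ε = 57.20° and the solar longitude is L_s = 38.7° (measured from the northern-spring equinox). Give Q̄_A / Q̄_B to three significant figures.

— Configuration A (ϕ=+17.7°):
Solar declination: sin δ = sin ε · sin L_s = sin 57.20° × sin 203.5° = -0.33518, so δ = -19.583°.
cos h₀ = −tan(+17.7°) tan(-19.583°) = 0.1135, h₀ = 1.4570 rad.
Bracket: h₀ sin ϕ sin δ + cos ϕ cos δ sin h₀ = 1.4570×0.30403×-0.33518 + 0.95266×0.94216×0.99353 = -0.148475 + 0.891751 = 0.743276.
Q̄ = (S_0/π) × [bracket] = (1561/π) × 0.743276 = 369.32 W/m².
— Configuration B (ϕ=+17.7°):
Solar declination: sin δ = sin ε · sin L_s = sin 57.20° × sin 38.7° = 0.52556, so δ = +31.706°.
cos h₀ = −tan(+17.7°) tan(+31.706°) = -0.1972, h₀ = 1.7692 rad.
Bracket: h₀ sin ϕ sin δ + cos ϕ cos δ sin h₀ = 1.7692×0.30403×0.52556 + 0.95266×0.85076×0.98037 = 0.282693 + 0.794575 = 1.077268.
Q̄ = (S_0/π) × [bracket] = (1561/π) × 1.077268 = 535.27 W/m².
Ratio Q̄_A / Q̄_B = 369.32 / 535.27 = 0.6900.

Q̄_A / Q̄_B ≈ 0.690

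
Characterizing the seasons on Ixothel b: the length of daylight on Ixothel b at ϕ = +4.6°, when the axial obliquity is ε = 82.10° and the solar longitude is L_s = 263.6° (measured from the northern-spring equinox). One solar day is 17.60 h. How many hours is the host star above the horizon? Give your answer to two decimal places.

6.19 h

Solar declination: sin δ = sin ε · sin L_s = sin 82.10° × sin 263.6° = -0.98434, so δ = -79.846°.
cos h₀ = −tan ϕ · tan δ = −tan(+4.6°) × tan(-79.846°) = 0.4492, so h₀ = 1.1049 rad = 63.31°.
Daylight = 2h₀/(2π) × 17.60 h = (1.1049/π) × 17.60 = 6.19 h.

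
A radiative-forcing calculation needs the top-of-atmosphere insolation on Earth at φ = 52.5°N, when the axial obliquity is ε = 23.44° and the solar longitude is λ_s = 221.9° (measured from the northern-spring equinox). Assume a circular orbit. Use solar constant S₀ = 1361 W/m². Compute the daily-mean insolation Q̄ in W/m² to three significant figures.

Q̄ ≈ 127 W/m²

Solar declination: sin δ = sin ε · sin λ_s = sin 23.44° × sin 221.9° = -0.26566, so δ = -15.406°.
cos H₀ = −tan(+52.5°) tan(-15.406°) = 0.3591, H₀ = 1.2035 rad.
Bracket: H₀ sin φ sin δ + cos φ cos δ sin H₀ = 1.2035×0.79335×-0.26566 + 0.60876×0.96407×0.93329 = -0.253651 + 0.547736 = 0.294085.
Q̄ = (S₀/π) × [bracket] = (1361/π) × 0.294085 = 127.4 W/m².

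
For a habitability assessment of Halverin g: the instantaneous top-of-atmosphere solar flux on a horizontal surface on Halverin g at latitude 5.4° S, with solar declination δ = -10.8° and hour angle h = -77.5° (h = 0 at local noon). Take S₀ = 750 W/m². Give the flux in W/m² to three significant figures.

172 W/m²

cos θ_z = sin φ sin δ + cos φ cos δ cos h = 0.017634 + 0.211662 = 0.229296.
Flux = S₀ · cos θ_z = 750 × 0.229296 = 172.0 W/m².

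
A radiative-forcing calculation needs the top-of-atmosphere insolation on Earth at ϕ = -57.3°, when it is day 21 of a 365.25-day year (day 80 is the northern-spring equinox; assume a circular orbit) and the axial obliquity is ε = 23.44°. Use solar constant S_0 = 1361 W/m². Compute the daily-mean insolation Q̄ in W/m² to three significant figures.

Solar longitude: L_s = 360° × (21 − 80)/365.25 = -58.152°, i.e. -58.152° + 360° = 301.848°.
sin δ = sin 23.44° × sin 301.848° = -0.33790, so δ = -19.749°.
cos h₀ = −tan(-57.3°) tan(-19.749°) = -0.5592, h₀ = 2.1643 rad.
Bracket: h₀ sin ϕ sin δ + cos ϕ cos δ sin h₀ = 2.1643×-0.84151×-0.33790 + 0.54024×0.94118×0.82901 = 0.615411 + 0.421521 = 1.036932.
Q̄ = (S_0/π) × [bracket] = (1361/π) × 1.036932 = 449.2 W/m².

Q̄ ≈ 449 W/m²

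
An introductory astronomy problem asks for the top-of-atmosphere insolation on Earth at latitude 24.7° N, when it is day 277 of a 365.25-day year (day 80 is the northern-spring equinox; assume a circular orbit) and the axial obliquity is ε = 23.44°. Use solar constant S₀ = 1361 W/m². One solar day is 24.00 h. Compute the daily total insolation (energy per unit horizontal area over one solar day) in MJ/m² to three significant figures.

Solar longitude: λ_s = 360° × (277 − 80)/365.25 = 194.168°.
sin δ = sin 23.44° × sin 194.168° = -0.09737, so δ = -5.588°.
cos H₀ = −tan(+24.7°) tan(-5.588°) = 0.0450, H₀ = 1.5258 rad.
Bracket: H₀ sin φ sin δ + cos φ cos δ sin H₀ = 1.5258×0.41787×-0.09737 + 0.90851×0.99525×0.99899 = -0.062082 + 0.903281 = 0.841199.
Q̄ = (S₀/π) × [bracket] = (1361/π) × 0.841199 = 364.42 W/m².
Daily total = Q̄ × 24.00 h × 3600 s/h = 364.42 × 24.00 × 3600 / 10⁶ = 31.49 MJ/m².

31.5 MJ/m²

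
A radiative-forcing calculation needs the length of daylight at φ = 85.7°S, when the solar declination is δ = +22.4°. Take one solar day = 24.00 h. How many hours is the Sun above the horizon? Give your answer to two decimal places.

cos H₀ = −tan φ · tan δ = 5.4817 ≥ 1, so the Sun never rises (polar night) and H₀ = 0.
Daylight = 2H₀/(2π) × 24.00 h = (0.0000/π) × 24.00 = 0.00 h.

0.00 h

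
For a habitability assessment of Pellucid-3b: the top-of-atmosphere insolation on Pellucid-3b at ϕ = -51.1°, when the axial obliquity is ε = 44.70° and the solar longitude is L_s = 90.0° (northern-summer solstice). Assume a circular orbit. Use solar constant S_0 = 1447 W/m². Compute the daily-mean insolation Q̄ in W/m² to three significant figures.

Solar declination: sin δ = sin ε · sin L_s = sin 44.70° × sin 90.0° = 0.70339, so δ = +44.700°.
cos h₀ = −tan(-51.1°) tan(+44.700°) = 1.2264 ≥ 1 ⇒ polar night, h₀ = 0 and Q̄ = 0.

Q̄ ≈ 0.00 W/m²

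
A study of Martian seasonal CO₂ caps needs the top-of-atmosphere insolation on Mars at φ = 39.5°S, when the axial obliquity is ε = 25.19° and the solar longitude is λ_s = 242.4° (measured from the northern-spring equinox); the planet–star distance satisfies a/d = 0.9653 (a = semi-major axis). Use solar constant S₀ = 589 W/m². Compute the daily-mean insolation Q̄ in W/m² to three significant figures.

Solar declination: sin δ = sin ε · sin λ_s = sin 25.19° × sin 242.4° = -0.37719, so δ = -22.160°.
cos H₀ = −tan(-39.5°) tan(-22.160°) = -0.3357, H₀ = 1.9132 rad.
Bracket: H₀ sin φ sin δ + cos φ cos δ sin H₀ = 1.9132×-0.63608×-0.37719 + 0.77162×0.92614×0.94196 = 0.459021 + 0.673151 = 1.132172.
Inverse-square distance factor (a/d)² = 0.9653² = 0.931804.
Q̄ = (S₀/π) × 0.931804 × [bracket] = (589/π) × 0.931804 × 1.132172 = 197.8 W/m².

Q̄ ≈ 198 W/m²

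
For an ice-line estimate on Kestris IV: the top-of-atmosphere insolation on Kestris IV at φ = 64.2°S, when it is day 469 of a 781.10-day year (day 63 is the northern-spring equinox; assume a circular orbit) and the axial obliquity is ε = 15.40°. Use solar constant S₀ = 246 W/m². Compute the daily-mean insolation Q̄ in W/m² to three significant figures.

Q̄ ≈ 37.8 W/m²

Solar longitude: λ_s = 360° × (469 − 63)/781.10 = 187.121°.
sin δ = sin 15.40° × sin 187.121° = -0.03292, so δ = -1.886°.
cos H₀ = −tan(-64.2°) tan(-1.886°) = -0.0681, H₀ = 1.6390 rad.
Bracket: H₀ sin φ sin δ + cos φ cos δ sin H₀ = 1.6390×-0.90032×-0.03292 + 0.43523×0.99946×0.99768 = 0.048578 + 0.433986 = 0.482564.
Q̄ = (S₀/π) × [bracket] = (246/π) × 0.482564 = 37.79 W/m².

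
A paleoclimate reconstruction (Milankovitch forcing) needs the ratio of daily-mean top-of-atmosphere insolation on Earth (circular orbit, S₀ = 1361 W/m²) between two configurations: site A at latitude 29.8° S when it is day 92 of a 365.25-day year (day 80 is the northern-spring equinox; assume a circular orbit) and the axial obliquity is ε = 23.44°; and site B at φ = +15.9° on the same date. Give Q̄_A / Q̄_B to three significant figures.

Q̄_A / Q̄_B ≈ 0.807

— Configuration A (φ=-29.8°):
Solar longitude: λ_s = 360° × (92 − 80)/365.25 = 11.828°.
sin δ = sin 23.44° × sin 11.828° = 0.08153, so δ = +4.677°.
cos H₀ = −tan(-29.8°) tan(+4.677°) = 0.0469, H₀ = 1.5239 rad.
Bracket: H₀ sin φ sin δ + cos φ cos δ sin H₀ = 1.5239×-0.49697×0.08153 + 0.86777×0.99667×0.99890 = -0.061745 + 0.863929 = 0.802184.
Q̄ = (S₀/π) × [bracket] = (1361/π) × 0.802184 = 347.52 W/m².
— Configuration B (φ=+15.9°):
cos H₀ = −tan(+15.9°) tan(+4.677°) = -0.0233, H₀ = 1.5941 rad.
Bracket: H₀ sin φ sin δ + cos φ cos δ sin H₀ = 1.5941×0.27396×0.08153 + 0.96174×0.99667×0.99973 = 0.035606 + 0.958279 = 0.993885.
Q̄ = (S₀/π) × [bracket] = (1361/π) × 0.993885 = 430.57 W/m².
Ratio Q̄_A / Q̄_B = 347.52 / 430.57 = 0.8071.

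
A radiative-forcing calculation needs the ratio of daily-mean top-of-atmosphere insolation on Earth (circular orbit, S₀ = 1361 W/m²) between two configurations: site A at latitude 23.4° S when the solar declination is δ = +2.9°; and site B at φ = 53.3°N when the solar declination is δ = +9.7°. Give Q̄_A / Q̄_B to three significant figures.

Q̄_A / Q̄_B ≈ 1.08

— Configuration A (φ=-23.4°):
cos H₀ = −tan(-23.4°) tan(+2.900°) = 0.0219, H₀ = 1.5489 rad.
Bracket: H₀ sin φ sin δ + cos φ cos δ sin H₀ = 1.5489×-0.39715×0.05059 + 0.91775×0.99872×0.99976 = -0.031120 + 0.916355 = 0.885235.
Q̄ = (S₀/π) × [bracket] = (1361/π) × 0.885235 = 383.50 W/m².
— Configuration B (φ=+53.3°):
cos H₀ = −tan(+53.3°) tan(+9.700°) = -0.2293, H₀ = 1.8022 rad.
Bracket: H₀ sin φ sin δ + cos φ cos δ sin H₀ = 1.8022×0.80178×0.16849 + 0.59763×0.98570×0.97335 = 0.243463 + 0.573385 = 0.816848.
Q̄ = (S₀/π) × [bracket] = (1361/π) × 0.816848 = 353.87 W/m².
Ratio Q̄_A / Q̄_B = 383.50 / 353.87 = 1.084.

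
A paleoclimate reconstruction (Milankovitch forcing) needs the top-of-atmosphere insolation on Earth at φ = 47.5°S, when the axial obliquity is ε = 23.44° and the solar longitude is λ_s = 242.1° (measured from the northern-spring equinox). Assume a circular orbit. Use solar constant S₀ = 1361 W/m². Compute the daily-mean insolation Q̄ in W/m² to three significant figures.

Solar declination: sin δ = sin ε · sin λ_s = sin 23.44° × sin 242.1° = -0.35155, so δ = -20.582°.
cos H₀ = −tan(-47.5°) tan(-20.582°) = -0.4098, H₀ = 1.9930 rad.
Bracket: H₀ sin φ sin δ + cos φ cos δ sin H₀ = 1.9930×-0.73728×-0.35155 + 0.67559×0.93617×0.91217 = 0.516567 + 0.576918 = 1.093485.
Q̄ = (S₀/π) × [bracket] = (1361/π) × 1.093485 = 473.7 W/m².

Q̄ ≈ 474 W/m²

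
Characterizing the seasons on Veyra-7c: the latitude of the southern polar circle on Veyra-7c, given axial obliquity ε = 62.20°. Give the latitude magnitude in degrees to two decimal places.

27.80°

The polar circle is the lowest latitude that experiences at least one full rotation of continuous darkness at the northern-summer solstice; it lies at |φ| = 90° − ε = 90° − 62.20° = 27.80°.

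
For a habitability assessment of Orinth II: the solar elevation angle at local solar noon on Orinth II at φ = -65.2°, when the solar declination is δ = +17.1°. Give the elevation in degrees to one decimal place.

At local noon the hour angle is zero, so the zenith angle equals |φ − δ| = |-65.2° − (+17.100°)| = 82.300°.
Elevation = 90° − 82.300° = 7.7°.

7.7°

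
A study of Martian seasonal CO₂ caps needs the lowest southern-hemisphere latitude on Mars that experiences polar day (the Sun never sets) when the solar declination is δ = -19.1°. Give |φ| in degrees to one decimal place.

|φ| = 70.9°

Polar day requires cos H₀ = −tan φ tan δ ≤ −1, i.e. tan φ tan δ ≥ 1.
The boundary is |tan φ| · |tan δ| = 1, so |φ| = 90° − |δ| = 90° − 19.1° = 70.9° in the southern hemisphere.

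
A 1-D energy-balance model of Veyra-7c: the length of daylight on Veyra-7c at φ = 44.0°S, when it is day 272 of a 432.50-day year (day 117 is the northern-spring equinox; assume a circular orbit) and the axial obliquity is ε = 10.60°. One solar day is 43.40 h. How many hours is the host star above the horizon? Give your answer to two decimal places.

19.77 h

Solar longitude: λ_s = 360° × (272 − 117)/432.50 = 129.017°.
sin δ = sin 10.60° × sin 129.017° = 0.14292, so δ = +8.217°.
cos H₀ = −tan φ · tan δ = −tan(-44.0°) × tan(+8.217°) = 0.1394, so H₀ = 1.4309 rad = 81.98°.
Daylight = 2H₀/(2π) × 43.40 h = (1.4309/π) × 43.40 = 19.77 h.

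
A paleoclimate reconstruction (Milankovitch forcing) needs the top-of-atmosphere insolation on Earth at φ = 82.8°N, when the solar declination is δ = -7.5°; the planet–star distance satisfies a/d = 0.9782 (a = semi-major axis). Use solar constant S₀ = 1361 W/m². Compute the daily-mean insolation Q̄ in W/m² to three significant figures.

cos H₀ = −tan(+82.8°) tan(-7.500°) = 1.0421 ≥ 1 ⇒ polar night, H₀ = 0 and Q̄ = 0.
Inverse-square distance factor (a/d)² = 0.9782² = 0.956875.

Q̄ ≈ 0.00 W/m²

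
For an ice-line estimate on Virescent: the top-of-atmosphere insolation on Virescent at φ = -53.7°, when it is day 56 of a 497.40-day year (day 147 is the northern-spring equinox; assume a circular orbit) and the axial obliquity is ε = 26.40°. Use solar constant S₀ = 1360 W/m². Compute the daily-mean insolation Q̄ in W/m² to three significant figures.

Q̄ ≈ 501 W/m²

Solar longitude: λ_s = 360° × (56 − 147)/497.40 = -65.862°, i.e. -65.862° + 360° = 294.138°.
sin δ = sin 26.40° × sin 294.138° = -0.40576, so δ = -23.939°.
cos H₀ = −tan(-53.7°) tan(-23.939°) = -0.6044, H₀ = 2.2198 rad.
Bracket: H₀ sin φ sin δ + cos φ cos δ sin H₀ = 2.2198×-0.80593×-0.40576 + 0.59201×0.91398×0.79671 = 0.725906 + 0.431088 = 1.156994.
Q̄ = (S₀/π) × [bracket] = (1360/π) × 1.156994 = 500.9 W/m².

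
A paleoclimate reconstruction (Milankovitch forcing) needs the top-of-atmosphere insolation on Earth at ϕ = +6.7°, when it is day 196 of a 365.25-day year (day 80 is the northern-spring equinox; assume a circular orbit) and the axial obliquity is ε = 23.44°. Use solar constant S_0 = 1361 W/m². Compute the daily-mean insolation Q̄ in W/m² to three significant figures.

Q̄ ≈ 430 W/m²

Solar longitude: L_s = 360° × (196 − 80)/365.25 = 114.333°.
sin δ = sin 23.44° × sin 114.333° = 0.36245, so δ = +21.251°.
cos h₀ = −tan(+6.7°) tan(+21.251°) = -0.0457, h₀ = 1.6165 rad.
Bracket: h₀ sin ϕ sin δ + cos ϕ cos δ sin h₀ = 1.6165×0.11667×0.36245 + 0.99317×0.93200×0.99896 = 0.068357 + 0.924672 = 0.993029.
Q̄ = (S_0/π) × [bracket] = (1361/π) × 0.993029 = 430.2 W/m².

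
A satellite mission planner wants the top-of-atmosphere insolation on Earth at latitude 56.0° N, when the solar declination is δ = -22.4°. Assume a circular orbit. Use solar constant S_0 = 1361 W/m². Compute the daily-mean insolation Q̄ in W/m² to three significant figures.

cos h₀ = −tan(+56.0°) tan(-22.400°) = 0.6111, h₀ = 0.9134 rad.
Bracket: h₀ sin ϕ sin δ + cos ϕ cos δ sin h₀ = 0.9134×0.82904×-0.38107 + 0.55919×0.92455×0.79158 = -0.288563 + 0.409246 = 0.120683.
Q̄ = (S_0/π) × [bracket] = (1361/π) × 0.120683 = 52.28 W/m².

Q̄ ≈ 52.3 W/m²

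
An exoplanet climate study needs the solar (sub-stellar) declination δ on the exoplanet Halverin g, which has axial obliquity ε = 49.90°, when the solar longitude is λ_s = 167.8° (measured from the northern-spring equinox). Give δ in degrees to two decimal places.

δ = +9.30°

sin δ = sin ε · sin λ_s = sin 49.90° × sin 167.8° = 0.161647.
δ = arcsin(0.161647) = +9.30°.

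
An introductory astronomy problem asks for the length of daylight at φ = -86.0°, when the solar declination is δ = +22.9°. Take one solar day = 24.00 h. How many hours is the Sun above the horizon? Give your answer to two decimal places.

0.00 h

cos H₀ = −tan φ · tan δ = 6.0408 ≥ 1, so the Sun never rises (polar night) and H₀ = 0.
Daylight = 2H₀/(2π) × 24.00 h = (0.0000/π) × 24.00 = 0.00 h.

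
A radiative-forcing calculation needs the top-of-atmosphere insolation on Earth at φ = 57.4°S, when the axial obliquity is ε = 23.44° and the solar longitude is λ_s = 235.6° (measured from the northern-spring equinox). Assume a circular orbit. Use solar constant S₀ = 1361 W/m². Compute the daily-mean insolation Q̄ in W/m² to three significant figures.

Solar declination: sin δ = sin ε · sin λ_s = sin 23.44° × sin 235.6° = -0.32822, so δ = -19.161°.
cos H₀ = −tan(-57.4°) tan(-19.161°) = -0.5433, H₀ = 2.1452 rad.
Bracket: H₀ sin φ sin δ + cos φ cos δ sin H₀ = 2.1452×-0.84245×-0.32822 + 0.53877×0.94460×0.83952 = 0.593167 + 0.427250 = 1.020417.
Q̄ = (S₀/π) × [bracket] = (1361/π) × 1.020417 = 442.1 W/m².

Q̄ ≈ 442 W/m²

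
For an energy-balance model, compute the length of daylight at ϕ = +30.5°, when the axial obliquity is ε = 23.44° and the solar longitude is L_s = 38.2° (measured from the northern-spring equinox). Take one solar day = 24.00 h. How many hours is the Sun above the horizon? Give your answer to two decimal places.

Solar declination: sin δ = sin ε · sin L_s = sin 23.44° × sin 38.2° = 0.24600, so δ = +14.241°.
cos h₀ = −tan ϕ · tan δ = −tan(+30.5°) × tan(+14.241°) = -0.1495, so h₀ = 1.7209 rad = 98.60°.
Daylight = 2h₀/(2π) × 24.00 h = (1.7209/π) × 24.00 = 13.15 h.

13.15 h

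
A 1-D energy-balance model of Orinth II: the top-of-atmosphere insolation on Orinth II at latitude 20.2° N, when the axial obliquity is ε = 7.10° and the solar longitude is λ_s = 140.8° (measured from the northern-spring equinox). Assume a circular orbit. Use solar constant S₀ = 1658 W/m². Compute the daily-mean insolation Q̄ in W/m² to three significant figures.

Q̄ ≈ 516 W/m²

Solar declination: sin δ = sin ε · sin λ_s = sin 7.10° × sin 140.8° = 0.07812, so δ = +4.480°.
cos H₀ = −tan(+20.2°) tan(+4.480°) = -0.0288, H₀ = 1.5996 rad.
Bracket: H₀ sin φ sin δ + cos φ cos δ sin H₀ = 1.5996×0.34530×0.07812 + 0.93849×0.99694×0.99958 = 0.043149 + 0.935225 = 0.978374.
Q̄ = (S₀/π) × [bracket] = (1658/π) × 0.978374 = 516.3 W/m².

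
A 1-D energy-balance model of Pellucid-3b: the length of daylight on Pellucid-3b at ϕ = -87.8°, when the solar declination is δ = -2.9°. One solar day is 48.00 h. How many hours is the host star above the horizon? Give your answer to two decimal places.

48.00 h

Sunrise equation: cos h₀ = −tan ϕ · tan δ = -1.3187 ≤ −1, so the host star never sets (polar day) and h₀ = π.
Daylight = 2h₀/(2π) × 48.00 h = (3.1416/π) × 48.00 = 48.00 h.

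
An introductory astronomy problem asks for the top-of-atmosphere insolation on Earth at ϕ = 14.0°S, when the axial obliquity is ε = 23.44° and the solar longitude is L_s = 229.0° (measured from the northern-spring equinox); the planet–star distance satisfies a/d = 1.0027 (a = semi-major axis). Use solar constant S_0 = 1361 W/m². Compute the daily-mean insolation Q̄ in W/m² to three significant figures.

Q̄ ≈ 454 W/m²

Solar declination: sin δ = sin ε · sin L_s = sin 23.44° × sin 229.0° = -0.30021, so δ = -17.471°.
cos h₀ = −tan(-14.0°) tan(-17.471°) = -0.0785, h₀ = 1.6493 rad.
Bracket: h₀ sin ϕ sin δ + cos ϕ cos δ sin h₀ = 1.6493×-0.24192×-0.30021 + 0.97030×0.95387×0.99692 = 0.119783 + 0.922689 = 1.042472.
Inverse-square distance factor (a/d)² = 1.0027² = 1.005407.
Q̄ = (S_0/π) × 1.005407 × [bracket] = (1361/π) × 1.005407 × 1.042472 = 454.1 W/m².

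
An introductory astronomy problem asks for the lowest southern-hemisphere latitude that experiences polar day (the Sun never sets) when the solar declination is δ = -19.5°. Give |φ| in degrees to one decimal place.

Polar day requires cos H₀ = −tan φ tan δ ≤ −1, i.e. tan φ tan δ ≥ 1.
The boundary is |tan φ| · |tan δ| = 1, so |φ| = 90° − |δ| = 90° − 19.5° = 70.5° in the southern hemisphere.

|φ| = 70.5°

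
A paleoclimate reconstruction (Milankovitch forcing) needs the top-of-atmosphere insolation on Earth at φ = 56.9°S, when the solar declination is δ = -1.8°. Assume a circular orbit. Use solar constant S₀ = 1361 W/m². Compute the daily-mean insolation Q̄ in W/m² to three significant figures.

cos H₀ = −tan(-56.9°) tan(-1.800°) = -0.0482, H₀ = 1.6190 rad.
Bracket: H₀ sin φ sin δ + cos φ cos δ sin H₀ = 1.6190×-0.83772×-0.03141 + 0.54610×0.99951×0.99884 = 0.042600 + 0.545199 = 0.587799.
Q̄ = (S₀/π) × [bracket] = (1361/π) × 0.587799 = 254.6 W/m².

Q̄ ≈ 255 W/m²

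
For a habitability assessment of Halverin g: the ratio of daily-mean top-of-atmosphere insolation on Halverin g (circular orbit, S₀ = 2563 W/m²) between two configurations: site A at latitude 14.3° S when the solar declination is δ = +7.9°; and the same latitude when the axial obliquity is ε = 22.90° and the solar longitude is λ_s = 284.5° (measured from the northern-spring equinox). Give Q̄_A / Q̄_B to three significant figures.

— Configuration A (φ=-14.3°):
cos H₀ = −tan(-14.3°) tan(+7.900°) = 0.0354, H₀ = 1.5354 rad.
Bracket: H₀ sin φ sin δ + cos φ cos δ sin H₀ = 1.5354×-0.24700×0.13744 + 0.96902×0.99051×0.99937 = -0.052123 + 0.959219 = 0.907096.
Q̄ = (S₀/π) × [bracket] = (2563/π) × 0.907096 = 740.03 W/m².
— Configuration B (φ=-14.3°):
Solar declination: sin δ = sin ε · sin λ_s = sin 22.90° × sin 284.5° = -0.37673, so δ = -22.131°.
cos H₀ = −tan(-14.3°) tan(-22.131°) = -0.1037, H₀ = 1.6746 rad.
Bracket: H₀ sin φ sin δ + cos φ cos δ sin H₀ = 1.6746×-0.24700×-0.37673 + 0.96902×0.92632×0.99461 = 0.155825 + 0.892784 = 1.048609.
Q̄ = (S₀/π) × [bracket] = (2563/π) × 1.048609 = 855.48 W/m².
Ratio Q̄_A / Q̄_B = 740.03 / 855.48 = 0.8650.

Q̄_A / Q̄_B ≈ 0.865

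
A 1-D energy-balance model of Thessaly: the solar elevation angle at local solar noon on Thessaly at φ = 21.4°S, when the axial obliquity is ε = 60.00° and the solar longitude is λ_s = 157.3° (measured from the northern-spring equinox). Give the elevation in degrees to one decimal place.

49.1°

Solar declination: sin δ = sin ε · sin λ_s = sin 60.00° × sin 157.3° = 0.33420, so δ = +19.524°.
At local noon the hour angle is zero, so the zenith angle equals |φ − δ| = |-21.4° − (+19.524°)| = 40.924°.
Elevation = 90° − 40.924° = 49.1°.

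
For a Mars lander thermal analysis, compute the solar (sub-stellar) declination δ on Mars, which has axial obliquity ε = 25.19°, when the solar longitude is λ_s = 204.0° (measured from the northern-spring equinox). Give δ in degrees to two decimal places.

sin δ = sin ε · sin λ_s = sin 25.19° × sin 204.0° = -0.173116.
δ = arcsin(-0.173116) = -9.97°.

δ = -9.97°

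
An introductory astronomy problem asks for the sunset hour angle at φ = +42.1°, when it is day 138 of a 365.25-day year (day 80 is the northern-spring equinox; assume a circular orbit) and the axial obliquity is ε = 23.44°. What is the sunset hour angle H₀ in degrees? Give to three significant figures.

H₀ = 109°

Solar longitude: λ_s = 360° × (138 − 80)/365.25 = 57.166°.
sin δ = sin 23.44° × sin 57.166° = 0.33424, so δ = +19.526°.
cos H₀ = −tan φ · tan δ = −tan(+42.1°) × tan(+19.526°) = -0.3204, so H₀ = 1.8970 rad = 108.69°.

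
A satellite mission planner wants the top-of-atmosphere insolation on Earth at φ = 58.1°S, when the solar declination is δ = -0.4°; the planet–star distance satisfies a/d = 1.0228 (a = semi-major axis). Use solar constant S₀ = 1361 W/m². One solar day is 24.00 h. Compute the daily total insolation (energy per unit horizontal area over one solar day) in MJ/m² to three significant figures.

cos H₀ = −tan(-58.1°) tan(-0.400°) = -0.0112, H₀ = 1.5820 rad.
Bracket: H₀ sin φ sin δ + cos φ cos δ sin H₀ = 1.5820×-0.84897×-0.00698 + 0.52844×0.99998×0.99994 = 0.009375 + 0.528398 = 0.537773.
Inverse-square distance factor (a/d)² = 1.0228² = 1.046120.
Q̄ = (S₀/π) × 1.046120 × [bracket] = (1361/π) × 1.046120 × 0.537773 = 243.72 W/m².
Daily total = Q̄ × 24.00 h × 3600 s/h = 243.72 × 24.00 × 3600 / 10⁶ = 21.06 MJ/m².

21.1 MJ/m²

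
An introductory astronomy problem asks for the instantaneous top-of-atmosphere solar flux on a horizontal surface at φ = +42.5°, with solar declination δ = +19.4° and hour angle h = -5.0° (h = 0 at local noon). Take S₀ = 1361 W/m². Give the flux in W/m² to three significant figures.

cos θ_z = sin φ sin δ + cos φ cos δ cos h = 0.224405 + 0.692770 = 0.917175.
Flux = S₀ · cos θ_z = 1361 × 0.917175 = 1248 W/m².

1.25e+03 W/m²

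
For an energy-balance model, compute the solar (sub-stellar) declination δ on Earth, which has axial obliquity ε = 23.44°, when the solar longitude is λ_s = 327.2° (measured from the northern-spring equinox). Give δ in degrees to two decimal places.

sin δ = sin ε · sin λ_s = sin 23.44° × sin 327.2° = -0.215485.
δ = arcsin(-0.215485) = -12.44°.

δ = -12.44°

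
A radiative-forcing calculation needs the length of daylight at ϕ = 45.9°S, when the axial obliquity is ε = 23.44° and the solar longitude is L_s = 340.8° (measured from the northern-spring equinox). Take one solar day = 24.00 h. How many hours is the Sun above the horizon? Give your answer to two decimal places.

Solar declination: sin δ = sin ε · sin L_s = sin 23.44° × sin 340.8° = -0.13082, so δ = -7.517°.
cos h₀ = −tan ϕ · tan δ = −tan(-45.9°) × tan(-7.517°) = -0.1362, so h₀ = 1.7074 rad = 97.83°.
Daylight = 2h₀/(2π) × 24.00 h = (1.7074/π) × 24.00 = 13.04 h.

13.04 h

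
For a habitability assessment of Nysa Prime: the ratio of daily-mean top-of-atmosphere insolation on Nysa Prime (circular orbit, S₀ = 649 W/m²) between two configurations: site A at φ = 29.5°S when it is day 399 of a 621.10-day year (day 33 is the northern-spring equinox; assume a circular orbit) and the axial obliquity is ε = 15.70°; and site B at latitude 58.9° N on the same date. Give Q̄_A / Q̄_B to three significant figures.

— Configuration A (φ=-29.5°):
Solar longitude: λ_s = 360° × (399 − 33)/621.10 = 212.140°.
sin δ = sin 15.70° × sin 212.140° = -0.14396, so δ = -8.277°.
cos H₀ = −tan(-29.5°) tan(-8.277°) = -0.0823, H₀ = 1.6532 rad.
Bracket: H₀ sin φ sin δ + cos φ cos δ sin H₀ = 1.6532×-0.49242×-0.14396 + 0.87036×0.98958×0.99661 = 0.117193 + 0.858371 = 0.975564.
Q̄ = (S₀/π) × [bracket] = (649/π) × 0.975564 = 201.54 W/m².
— Configuration B (φ=+58.9°):
cos H₀ = −tan(+58.9°) tan(-8.277°) = 0.2411, H₀ = 1.3272 rad.
Bracket: H₀ sin φ sin δ + cos φ cos δ sin H₀ = 1.3272×0.85627×-0.14396 + 0.51653×0.98958×0.97049 = -0.163602 + 0.496064 = 0.332462.
Q̄ = (S₀/π) × [bracket] = (649/π) × 0.332462 = 68.681 W/m².
Ratio Q̄_A / Q̄_B = 201.54 / 68.681 = 2.934.

Q̄_A / Q̄_B ≈ 2.93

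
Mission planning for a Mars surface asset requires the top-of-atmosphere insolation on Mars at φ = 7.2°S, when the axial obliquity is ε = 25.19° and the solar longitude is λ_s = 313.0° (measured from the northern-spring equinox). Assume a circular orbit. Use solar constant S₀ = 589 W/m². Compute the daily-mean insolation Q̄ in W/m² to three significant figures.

Q̄ ≈ 188 W/m²

Solar declination: sin δ = sin ε · sin λ_s = sin 25.19° × sin 313.0° = -0.31128, so δ = -18.136°.
cos H₀ = −tan(-7.2°) tan(-18.136°) = -0.0414, H₀ = 1.6122 rad.
Bracket: H₀ sin φ sin δ + cos φ cos δ sin H₀ = 1.6122×-0.12533×-0.31128 + 0.99211×0.95032×0.99914 = 0.062896 + 0.942011 = 1.004907.
Q̄ = (S₀/π) × [bracket] = (589/π) × 1.004907 = 188.4 W/m².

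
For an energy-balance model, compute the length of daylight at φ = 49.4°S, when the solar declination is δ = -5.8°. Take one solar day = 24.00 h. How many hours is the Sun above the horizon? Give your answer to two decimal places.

cos H₀ = −tan φ · tan δ = −tan(-49.4°) × tan(-5.800°) = -0.1185, so H₀ = 1.6896 rad = 96.81°.
Daylight = 2H₀/(2π) × 24.00 h = (1.6896/π) × 24.00 = 12.91 h.

12.91 h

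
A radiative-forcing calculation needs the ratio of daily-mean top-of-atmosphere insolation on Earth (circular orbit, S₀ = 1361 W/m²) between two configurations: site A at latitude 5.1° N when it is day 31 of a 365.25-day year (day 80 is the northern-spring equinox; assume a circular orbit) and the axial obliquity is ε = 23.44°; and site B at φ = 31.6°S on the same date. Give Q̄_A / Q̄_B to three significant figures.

— Configuration A (φ=+5.1°):
Solar longitude: λ_s = 360° × (31 − 80)/365.25 = -48.296°, i.e. -48.296° + 360° = 311.704°.
sin δ = sin 23.44° × sin 311.704° = -0.29698, so δ = -17.277°.
cos H₀ = −tan(+5.1°) tan(-17.277°) = 0.0278, H₀ = 1.5430 rad.
Bracket: H₀ sin φ sin δ + cos φ cos δ sin H₀ = 1.5430×0.08889×-0.29698 + 0.99604×0.95488×0.99961 = -0.040733 + 0.950728 = 0.909995.
Q̄ = (S₀/π) × [bracket] = (1361/π) × 0.909995 = 394.23 W/m².
— Configuration B (φ=-31.6°):
cos H₀ = −tan(-31.6°) tan(-17.277°) = -0.1913, H₀ = 1.7633 rad.
Bracket: H₀ sin φ sin δ + cos φ cos δ sin H₀ = 1.7633×-0.52399×-0.29698 + 0.85173×0.95488×0.98152 = 0.274395 + 0.798270 = 1.072665.
Q̄ = (S₀/π) × [bracket] = (1361/π) × 1.072665 = 464.70 W/m².
Ratio Q̄_A / Q̄_B = 394.23 / 464.70 = 0.8484.

Q̄_A / Q̄_B ≈ 0.848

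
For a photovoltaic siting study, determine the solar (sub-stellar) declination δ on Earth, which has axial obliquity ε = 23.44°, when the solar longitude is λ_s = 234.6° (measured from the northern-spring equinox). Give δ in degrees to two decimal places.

δ = -18.92°

sin δ = sin ε · sin λ_s = sin 23.44° × sin 234.6° = -0.324248.
δ = arcsin(-0.324248) = -18.92°.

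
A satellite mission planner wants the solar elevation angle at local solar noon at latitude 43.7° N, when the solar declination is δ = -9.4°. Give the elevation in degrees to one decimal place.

At local noon the hour angle is zero, so the zenith angle equals |φ − δ| = |+43.7° − (-9.400°)| = 53.100°.
Elevation = 90° − 53.100° = 36.9°.

36.9°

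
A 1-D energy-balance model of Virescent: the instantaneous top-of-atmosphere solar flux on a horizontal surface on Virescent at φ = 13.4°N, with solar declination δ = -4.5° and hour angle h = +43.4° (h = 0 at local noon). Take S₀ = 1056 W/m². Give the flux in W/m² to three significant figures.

cos θ_z = sin φ sin δ + cos φ cos δ cos h = -0.018183 + 0.704616 = 0.686433.
Flux = S₀ · cos θ_z = 1056 × 0.686433 = 724.9 W/m².

725 W/m²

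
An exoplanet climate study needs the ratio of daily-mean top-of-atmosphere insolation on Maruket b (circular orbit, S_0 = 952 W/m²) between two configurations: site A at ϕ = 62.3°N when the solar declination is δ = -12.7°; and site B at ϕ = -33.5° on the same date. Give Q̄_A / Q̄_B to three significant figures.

— Configuration A (ϕ=+62.3°):
cos h₀ = −tan(+62.3°) tan(-12.700°) = 0.4292, h₀ = 1.1271 rad.
Bracket: h₀ sin ϕ sin δ + cos ϕ cos δ sin h₀ = 1.1271×0.88539×-0.21985 + 0.46484×0.97553×0.90319 = -0.219393 + 0.409565 = 0.190172.
Q̄ = (S_0/π) × [bracket] = (952/π) × 0.190172 = 57.628 W/m².
— Configuration B (ϕ=-33.5°):
cos h₀ = −tan(-33.5°) tan(-12.700°) = -0.1492, h₀ = 1.7205 rad.
Bracket: h₀ sin ϕ sin δ + cos ϕ cos δ sin h₀ = 1.7205×-0.55194×-0.21985 + 0.83389×0.97553×0.98881 = 0.208772 + 0.804382 = 1.013154.
Q̄ = (S_0/π) × [bracket] = (952/π) × 1.013154 = 307.02 W/m².
Ratio Q̄_A / Q̄_B = 57.628 / 307.02 = 0.1877.

Q̄_A / Q̄_B ≈ 0.188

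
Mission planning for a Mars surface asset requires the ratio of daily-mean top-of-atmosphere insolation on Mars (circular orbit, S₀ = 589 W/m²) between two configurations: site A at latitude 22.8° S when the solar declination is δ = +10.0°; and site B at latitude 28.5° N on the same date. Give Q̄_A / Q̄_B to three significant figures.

Q̄_A / Q̄_B ≈ 0.805

— Configuration A (φ=-22.8°):
cos H₀ = −tan(-22.8°) tan(+10.000°) = 0.0741, H₀ = 1.4966 rad.
Bracket: H₀ sin φ sin δ + cos φ cos δ sin H₀ = 1.4966×-0.38752×0.17365 + 0.92186×0.98481×0.99725 = -0.100710 + 0.905360 = 0.804650.
Q̄ = (S₀/π) × [bracket] = (589/π) × 0.804650 = 150.86 W/m².
— Configuration B (φ=+28.5°):
cos H₀ = −tan(+28.5°) tan(+10.000°) = -0.0957, H₀ = 1.6667 rad.
Bracket: H₀ sin φ sin δ + cos φ cos δ sin H₀ = 1.6667×0.47716×0.17365 + 0.87882×0.98481×0.99541 = 0.138101 + 0.861498 = 0.999599.
Q̄ = (S₀/π) × [bracket] = (589/π) × 0.999599 = 187.41 W/m².
Ratio Q̄_A / Q̄_B = 150.86 / 187.41 = 0.8050.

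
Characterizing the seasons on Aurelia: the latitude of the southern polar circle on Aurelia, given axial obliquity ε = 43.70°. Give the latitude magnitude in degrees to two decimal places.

The polar circle is the lowest latitude that experiences at least one full rotation of continuous darkness at the northern-summer solstice; it lies at |ϕ| = 90° − ε = 90° − 43.70° = 46.30°.

46.30°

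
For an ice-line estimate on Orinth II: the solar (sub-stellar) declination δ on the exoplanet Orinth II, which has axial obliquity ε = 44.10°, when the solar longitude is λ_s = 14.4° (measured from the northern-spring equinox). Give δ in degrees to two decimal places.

δ = +9.97°

sin δ = sin ε · sin λ_s = sin 44.10° × sin 14.4° = 0.173066.
δ = arcsin(0.173066) = +9.97°.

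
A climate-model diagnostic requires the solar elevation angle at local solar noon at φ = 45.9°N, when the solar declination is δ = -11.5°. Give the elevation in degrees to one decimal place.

At local noon the hour angle is zero, so the zenith angle equals |φ − δ| = |+45.9° − (-11.500°)| = 57.400°.
Elevation = 90° − 57.400° = 32.6°.

32.6°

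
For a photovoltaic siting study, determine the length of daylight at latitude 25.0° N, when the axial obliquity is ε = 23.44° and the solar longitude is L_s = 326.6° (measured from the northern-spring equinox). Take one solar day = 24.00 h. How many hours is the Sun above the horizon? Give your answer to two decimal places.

Solar declination: sin δ = sin ε · sin L_s = sin 23.44° × sin 326.6° = -0.21897, so δ = -12.649°.
cos h₀ = −tan ϕ · tan δ = −tan(+25.0°) × tan(-12.649°) = 0.1046, so h₀ = 1.4660 rad = 83.99°.
Daylight = 2h₀/(2π) × 24.00 h = (1.4660/π) × 24.00 = 11.20 h.

11.20 h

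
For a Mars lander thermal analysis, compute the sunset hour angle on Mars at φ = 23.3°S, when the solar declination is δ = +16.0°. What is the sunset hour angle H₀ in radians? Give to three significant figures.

H₀ = 1.45 rad

cos H₀ = −tan φ · tan δ = −tan(-23.3°) × tan(+16.000°) = 0.1235, so H₀ = 1.4470 rad = 82.91°.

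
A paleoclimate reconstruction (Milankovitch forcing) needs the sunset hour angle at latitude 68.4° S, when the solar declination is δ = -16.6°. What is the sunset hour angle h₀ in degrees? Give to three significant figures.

cos h₀ = −tan ϕ · tan δ = −tan(-68.4°) × tan(-16.600°) = -0.7529, so h₀ = 2.4233 rad = 138.85°.

h₀ = 139°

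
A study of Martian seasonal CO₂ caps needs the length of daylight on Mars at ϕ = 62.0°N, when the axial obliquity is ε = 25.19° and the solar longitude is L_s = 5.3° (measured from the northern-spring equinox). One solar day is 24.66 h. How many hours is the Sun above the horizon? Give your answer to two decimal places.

12.91 h

Solar declination: sin δ = sin ε · sin L_s = sin 25.19° × sin 5.3° = 0.03931, so δ = +2.253°.
cos h₀ = −tan ϕ · tan δ = −tan(+62.0°) × tan(+2.253°) = -0.0740, so h₀ = 1.6449 rad = 94.24°.
Daylight = 2h₀/(2π) × 24.66 h = (1.6449/π) × 24.66 = 12.91 h.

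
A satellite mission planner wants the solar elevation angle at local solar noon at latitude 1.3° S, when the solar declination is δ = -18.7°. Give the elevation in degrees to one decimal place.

At local noon the hour angle is zero, so the zenith angle equals |φ − δ| = |-1.3° − (-18.700°)| = 17.400°.
Elevation = 90° − 17.400° = 72.6°.

72.6°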